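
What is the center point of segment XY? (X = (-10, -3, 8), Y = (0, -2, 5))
Midpoint = ((-10+0)/2, (-3-2)/2, (8+5)/2) = (-5, -2.5, 6.5)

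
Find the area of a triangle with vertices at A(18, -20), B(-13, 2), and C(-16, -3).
Using the coordinate formula: Area = (1/2)|x₁(y₂-y₃) + x₂(y₃-y₁) + x₃(y₁-y₂)|
Area = (1/2)|18(2-(-3)) + (-13)((-3)-(-20)) + (-16)((-20)-2)|
Area = (1/2)|18*5 + (-13)*17 + (-16)*(-22)|
Area = (1/2)|90 + (-221) + 352|
Area = (1/2)*221 = 110.50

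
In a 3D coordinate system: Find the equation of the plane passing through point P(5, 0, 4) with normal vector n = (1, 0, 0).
d = n·P = (1)(5) + (0)(0) + (0)(4) = 5
Plane: x = 5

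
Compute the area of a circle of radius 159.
Area = pi * r²
Area = pi * 159²
Area = pi * 25281
Area = 79422.60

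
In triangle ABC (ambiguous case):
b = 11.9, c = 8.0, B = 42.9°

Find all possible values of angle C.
sin(C)/c = sin(B)/b  →  sin(C) = c·sin(B)/b = 8.0·sin(42.9°)/11.9 = 0.457627
C₁ = arcsin(0.457627) = 27.23°,  C₂ = 180° - C₁ = 152.77°
Check C₂: A = 180° - 42.9° - 152.77° = -15.67° ≤ 0, rejected
C = 27.23° (one solution)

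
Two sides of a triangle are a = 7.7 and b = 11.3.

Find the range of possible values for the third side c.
By the triangle inequality: |a - b| < c < a + b
|7.7 - 11.3| < c < 7.7 + 11.3
3.6 < c < 19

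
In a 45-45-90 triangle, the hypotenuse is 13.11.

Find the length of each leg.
In a 45-45-90 triangle, hypotenuse = leg·√2  →  leg = hypotenuse/√2
leg = 13.11/√2 = 9.27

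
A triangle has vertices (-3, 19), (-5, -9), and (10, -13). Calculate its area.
Using the coordinate formula: Area = (1/2)|x₁(y₂-y₃) + x₂(y₃-y₁) + x₃(y₁-y₂)|
Area = (1/2)|(-3)((-9)-(-13)) + (-5)((-13)-19) + 10(19-(-9))|
Area = (1/2)|(-3)*4 + (-5)*(-32) + 10*28|
Area = (1/2)|(-12) + 160 + 280|
Area = (1/2)*428 = 214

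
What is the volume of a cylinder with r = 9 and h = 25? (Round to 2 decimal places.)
Volume = pi * r² * h
Volume = pi * 9² * 25
Volume = pi * 81 * 25
Volume = pi * 2025
Volume = 6361.73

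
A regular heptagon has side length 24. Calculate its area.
For a regular 7-gon with side length s = 24:
Apothem a = s / (2*tan(pi/7)) = 24 / (2*tan(pi/7)) ≈ 24.91826
Perimeter P = 7 * 24 = 168
Area = (1/2) * P * a = (1/2) * 168 * 24.91826 = 2093.13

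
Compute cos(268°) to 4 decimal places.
cos(268 degrees) = -0.0349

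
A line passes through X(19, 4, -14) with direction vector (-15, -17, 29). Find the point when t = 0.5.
P(0.5) = (19 + (-15)(0.5), 4 + (-17)(0.5), -14 + 29(0.5)) = (11.5, -4.5, 0.5)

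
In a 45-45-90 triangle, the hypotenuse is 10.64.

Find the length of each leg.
In a 45-45-90 triangle, hypotenuse = leg·√2  →  leg = hypotenuse/√2
leg = 10.64/√2 = 7.524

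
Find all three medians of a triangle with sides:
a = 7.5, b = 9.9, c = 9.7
Using m_x = ½√(2y² + 2z² - x²):
m_a = ½√(2·9.9² + 2·9.7² - 7.5²) = ½√327.95 = 9.055
m_b = ½√(2·7.5² + 2·9.7² - 9.9²) = ½√202.67 = 7.118
m_c = ½√(2·7.5² + 2·9.9² - 9.7²) = ½√214.43 = 7.322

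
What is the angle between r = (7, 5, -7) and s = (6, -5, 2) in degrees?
r·s = 3, |r|² = 123, |s|² = 65
cos θ = 3/√7995 ≈ 0.03355
θ ≈ 88.08°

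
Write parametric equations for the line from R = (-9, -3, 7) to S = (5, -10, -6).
Direction vector d = S - R = (14, -7, -13)
x = -9 + 14t, y = -3 - 7t, z = 7 - 13t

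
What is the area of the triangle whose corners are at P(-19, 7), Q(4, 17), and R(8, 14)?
Using the coordinate formula: Area = (1/2)|x₁(y₂-y₃) + x₂(y₃-y₁) + x₃(y₁-y₂)|
Area = (1/2)|(-19)(17-14) + 4(14-7) + 8(7-17)|
Area = (1/2)|(-19)*3 + 4*7 + 8*(-10)|
Area = (1/2)|(-57) + 28 + (-80)|
Area = (1/2)*109 = 54.50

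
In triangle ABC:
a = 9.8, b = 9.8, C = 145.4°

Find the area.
Using A = ½ab·sin(C):
A = ½·9.8·9.8·sin(145.4°) = ½·96.04·0.567844 = 27.27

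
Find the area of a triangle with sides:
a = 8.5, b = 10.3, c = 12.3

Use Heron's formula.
s = (a+b+c)/2 = (8.5+10.3+12.3)/2 = 15.55
A = √(s(s-a)(s-b)(s-c)) = √(15.55·7.05·5.25·3.25)
A = √1870.52 = 43.25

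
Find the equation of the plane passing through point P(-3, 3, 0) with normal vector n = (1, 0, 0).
d = n·P = (1)(-3) + (0)(3) + (0)(0) = -3
Plane: x = -3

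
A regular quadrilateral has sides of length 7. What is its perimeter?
Perimeter = number of sides * side length
Perimeter = 4 * 7
Perimeter = 28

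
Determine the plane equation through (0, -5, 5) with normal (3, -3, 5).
d = n·P = (3)(0) + (-3)(-5) + (5)(5) = 40
Plane: 3x - 3y + 5z = 40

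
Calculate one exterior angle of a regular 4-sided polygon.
Exterior angle of a regular n-gon = 360/n
Exterior angle = 360/4
Exterior angle = 90 degrees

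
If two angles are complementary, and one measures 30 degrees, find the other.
Complementary angles sum to 90 degrees.
Other angle = 90 - 30
Other angle = 60 degrees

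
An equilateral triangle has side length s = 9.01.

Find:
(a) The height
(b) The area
(a) Height h = s·√3/2 = 9.01·√3/2 = 7.803
(b) Area = (√3/4)·s² = (√3/4)·9.01² = (√3/4)·81.1801 = 35.15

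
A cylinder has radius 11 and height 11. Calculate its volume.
Volume = pi * r² * h
Volume = pi * 11² * 11
Volume = pi * 121 * 11
Volume = pi * 1331
Volume = 4181.46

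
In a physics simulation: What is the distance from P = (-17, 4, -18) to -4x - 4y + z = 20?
d = |(-4)(-17) + (-4)(4) + 1(-18) - (20)| / √((-4)² + (-4)² + 1²) = 14/√33 = 2.437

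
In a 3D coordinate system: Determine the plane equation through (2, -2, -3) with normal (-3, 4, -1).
d = n·P = (-3)(2) + (4)(-2) + (-1)(-3) = -11
Plane: -3x + 4y - z = -11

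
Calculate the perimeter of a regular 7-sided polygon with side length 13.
Perimeter = number of sides * side length
Perimeter = 7 * 13
Perimeter = 91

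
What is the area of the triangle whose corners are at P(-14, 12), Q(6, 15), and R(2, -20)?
Using the coordinate formula: Area = (1/2)|x₁(y₂-y₃) + x₂(y₃-y₁) + x₃(y₁-y₂)|
Area = (1/2)|(-14)(15-(-20)) + 6((-20)-12) + 2(12-15)|
Area = (1/2)|(-14)*35 + 6*(-32) + 2*(-3)|
Area = (1/2)|(-490) + (-192) + (-6)|
Area = (1/2)*688 = 344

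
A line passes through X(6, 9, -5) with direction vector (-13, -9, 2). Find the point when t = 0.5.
P(0.5) = (6 + (-13)(0.5), 9 + (-9)(0.5), -5 + 2(0.5)) = (-0.5, 4.5, -4)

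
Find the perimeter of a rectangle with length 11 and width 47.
Perimeter = 2 * (length + width)
Perimeter = 2 * (11 + 47)
Perimeter = 2 * 58
Perimeter = 116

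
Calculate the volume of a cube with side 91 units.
Volume = s³
Volume = 91³
Volume = 753571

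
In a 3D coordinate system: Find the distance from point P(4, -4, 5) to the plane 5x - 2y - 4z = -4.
d = |5(4) + (-2)(-4) + (-4)(5) - (-4)| / √(5² + (-2)² + (-4)²) = 12/√45 = 1.789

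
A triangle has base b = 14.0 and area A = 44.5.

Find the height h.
A = ½bh  →  h = 2A/b
h = 2·44.5/14.0 = 6.357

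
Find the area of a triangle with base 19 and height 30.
Area = (1/2) * base * height
Area = (1/2) * 19 * 30
Area = 285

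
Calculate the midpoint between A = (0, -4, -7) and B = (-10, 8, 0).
Midpoint = ((0-10)/2, (-4+8)/2, (-7+0)/2) = (-5, 2, -3.5)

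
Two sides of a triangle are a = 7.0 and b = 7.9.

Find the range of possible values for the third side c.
By the triangle inequality: |a - b| < c < a + b
|7.0 - 7.9| < c < 7.0 + 7.9
0.9 < c < 14.9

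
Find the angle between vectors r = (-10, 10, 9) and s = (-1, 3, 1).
r·s = 49, |r|² = 281, |s|² = 11
cos θ = 49/√3091 ≈ 0.8813
θ ≈ 28.19°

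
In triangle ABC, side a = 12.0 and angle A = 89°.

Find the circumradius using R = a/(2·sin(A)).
R = a/(2·sin(A)) = 12.0/(2·sin(89°))
R = 12.0/(2·0.999848) = 12.0/1.999695 = 6.001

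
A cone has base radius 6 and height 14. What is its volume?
Volume = (1/3) * pi * r² * h
Volume = (1/3) * pi * 6² * 14
Volume = (1/3) * pi * 36 * 14
Volume = (1/3) * pi * 504
Volume = 527.79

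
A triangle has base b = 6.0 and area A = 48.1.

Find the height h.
A = ½bh  →  h = 2A/b
h = 2·48.1/6.0 = 16.03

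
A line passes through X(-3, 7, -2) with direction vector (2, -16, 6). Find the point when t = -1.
P(-1) = (-3 + 2(-1), 7 + (-16)(-1), -2 + 6(-1)) = (-5, 23, -8)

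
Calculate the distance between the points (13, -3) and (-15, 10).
Using the distance formula: d = sqrt((x₂-x₁)² + (y₂-y₁)²)
dx = (-15) - 13 = -28
dy = 10 - (-3) = 13
d = sqrt((-28)² + 13²) = sqrt(784 + 169) = sqrt(953) = 30.87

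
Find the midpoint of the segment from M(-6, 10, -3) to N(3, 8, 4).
Midpoint = ((-6+3)/2, (10+8)/2, (-3+4)/2) = (-1.5, 9, 0.5)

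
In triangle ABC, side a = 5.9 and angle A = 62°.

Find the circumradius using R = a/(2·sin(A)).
R = a/(2·sin(A)) = 5.9/(2·sin(62°))
R = 5.9/(2·0.882948) = 5.9/1.765895 = 3.341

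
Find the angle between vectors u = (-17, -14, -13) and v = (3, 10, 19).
u·v = -438, |u|² = 654, |v|² = 470
cos θ = -438/√307380 ≈ -0.79
θ ≈ 142.2°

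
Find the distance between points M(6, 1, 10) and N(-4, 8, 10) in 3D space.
d = √[(-10)² + (7)² + (0)²] = √149 = 12.21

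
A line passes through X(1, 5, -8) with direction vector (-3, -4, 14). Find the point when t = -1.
P(-1) = (1 + (-3)(-1), 5 + (-4)(-1), -8 + 14(-1)) = (4, 9, -22)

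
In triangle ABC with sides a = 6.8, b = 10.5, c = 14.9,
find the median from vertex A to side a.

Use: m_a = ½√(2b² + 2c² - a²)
m_a = ½√(2·10.5² + 2·14.9² - 6.8²)
m_a = ½√(220.5 + 444.02 - 46.24) = ½√618.28 = 12.43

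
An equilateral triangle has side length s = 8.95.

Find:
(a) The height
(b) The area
(a) Height h = s·√3/2 = 8.95·√3/2 = 7.751
(b) Area = (√3/4)·s² = (√3/4)·8.95² = (√3/4)·80.1025 = 34.69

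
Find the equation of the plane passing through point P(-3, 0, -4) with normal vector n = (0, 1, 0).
d = n·P = (0)(-3) + (1)(0) + (0)(-4) = 0
Plane: y = 0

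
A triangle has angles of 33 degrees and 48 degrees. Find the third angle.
Sum of angles in a triangle = 180 degrees
Third angle = 180 - 33 - 48
Third angle = 99 degrees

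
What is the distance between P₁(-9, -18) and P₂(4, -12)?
Using the distance formula: d = sqrt((x₂-x₁)² + (y₂-y₁)²)
dx = 4 - (-9) = 13
dy = (-12) - (-18) = 6
d = sqrt(13² + 6²) = sqrt(169 + 36) = sqrt(205) = 14.32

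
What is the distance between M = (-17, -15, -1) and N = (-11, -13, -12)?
d = √[(6)² + (2)² + (-11)²] = √161 = 12.69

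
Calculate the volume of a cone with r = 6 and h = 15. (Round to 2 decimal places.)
Volume = (1/3) * pi * r² * h
Volume = (1/3) * pi * 6² * 15
Volume = (1/3) * pi * 36 * 15
Volume = (1/3) * pi * 540
Volume = 565.49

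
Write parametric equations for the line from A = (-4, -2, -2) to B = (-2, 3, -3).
Direction vector d = B - A = (2, 5, -1)
x = -4 + 2t, y = -2 + 5t, z = -2 - t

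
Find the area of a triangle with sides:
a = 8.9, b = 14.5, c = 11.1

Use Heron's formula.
s = (a+b+c)/2 = (8.9+14.5+11.1)/2 = 17.25
A = √(s(s-a)(s-b)(s-c)) = √(17.25·8.35·2.75·6.15)
A = √2436.03 = 49.36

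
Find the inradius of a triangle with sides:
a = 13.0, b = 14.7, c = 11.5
s = (a+b+c)/2 = (13.0+14.7+11.5)/2 = 19.6
Area = √(s(s-a)(s-b)(s-c)) = √(19.6·6.6·4.9·8.1) = 71.654
r = Area/s = 71.654/19.6 = 3.656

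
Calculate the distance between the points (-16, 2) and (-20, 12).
Using the distance formula: d = sqrt((x₂-x₁)² + (y₂-y₁)²)
dx = (-20) - (-16) = -4
dy = 12 - 2 = 10
d = sqrt((-4)² + 10²) = sqrt(16 + 100) = sqrt(116) = 10.77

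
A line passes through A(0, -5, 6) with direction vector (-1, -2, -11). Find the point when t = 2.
P(2) = (0 + (-1)(2), -5 + (-2)(2), 6 + (-11)(2)) = (-2, -9, -16)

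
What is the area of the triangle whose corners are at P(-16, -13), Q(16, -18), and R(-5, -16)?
Using the coordinate formula: Area = (1/2)|x₁(y₂-y₃) + x₂(y₃-y₁) + x₃(y₁-y₂)|
Area = (1/2)|(-16)((-18)-(-16)) + 16((-16)-(-13)) + (-5)((-13)-(-18))|
Area = (1/2)|(-16)*(-2) + 16*(-3) + (-5)*5|
Area = (1/2)|32 + (-48) + (-25)|
Area = (1/2)*41 = 20.50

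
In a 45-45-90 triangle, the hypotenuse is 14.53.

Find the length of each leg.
In a 45-45-90 triangle, hypotenuse = leg·√2  →  leg = hypotenuse/√2
leg = 14.53/√2 = 10.27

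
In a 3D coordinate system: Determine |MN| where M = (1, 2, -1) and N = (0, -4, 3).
d = √[(-1)² + (-6)² + (4)²] = √53 = 7.28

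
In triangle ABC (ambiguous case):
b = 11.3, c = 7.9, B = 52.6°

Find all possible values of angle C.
sin(C)/c = sin(B)/b  →  sin(C) = c·sin(B)/b = 7.9·sin(52.6°)/11.3 = 0.555387
C₁ = arcsin(0.555387) = 33.74°,  C₂ = 180° - C₁ = 146.26°
Check C₂: A = 180° - 52.6° - 146.26° = -18.86° ≤ 0, rejected
C = 33.74° (one solution)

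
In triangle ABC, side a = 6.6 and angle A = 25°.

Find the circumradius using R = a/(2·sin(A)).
R = a/(2·sin(A)) = 6.6/(2·sin(25°))
R = 6.6/(2·0.422618) = 6.6/0.845237 = 7.808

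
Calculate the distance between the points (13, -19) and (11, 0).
Using the distance formula: d = sqrt((x₂-x₁)² + (y₂-y₁)²)
dx = 11 - 13 = -2
dy = 0 - (-19) = 19
d = sqrt((-2)² + 19²) = sqrt(4 + 361) = sqrt(365) = 19.10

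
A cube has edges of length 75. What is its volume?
Volume = s³
Volume = 75³
Volume = 421875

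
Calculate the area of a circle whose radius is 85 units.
Area = pi * r²
Area = pi * 85²
Area = pi * 7225
Area = 22698.01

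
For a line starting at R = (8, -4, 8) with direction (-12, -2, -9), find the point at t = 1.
P(1) = (8 + (-12)(1), -4 + (-2)(1), 8 + (-9)(1)) = (-4, -6, -1)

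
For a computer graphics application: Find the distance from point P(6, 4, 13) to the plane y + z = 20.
d = |0(6) + 1(4) + 1(13) - (20)| / √(0² + 1² + 1²) = 3/√2 = 2.121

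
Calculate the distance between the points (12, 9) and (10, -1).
Using the distance formula: d = sqrt((x₂-x₁)² + (y₂-y₁)²)
dx = 10 - 12 = -2
dy = (-1) - 9 = -10
d = sqrt((-2)² + (-10)²) = sqrt(4 + 100) = sqrt(104) = 10.20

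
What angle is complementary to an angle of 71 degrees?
Complementary angles sum to 90 degrees.
Other angle = 90 - 71
Other angle = 19 degrees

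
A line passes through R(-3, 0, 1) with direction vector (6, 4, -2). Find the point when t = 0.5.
P(0.5) = (-3 + 6(0.5), 0 + 4(0.5), 1 + (-2)(0.5)) = (0, 2, 0)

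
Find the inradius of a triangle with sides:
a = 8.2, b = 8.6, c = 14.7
s = (a+b+c)/2 = (8.2+8.6+14.7)/2 = 15.75
Area = √(s(s-a)(s-b)(s-c)) = √(15.75·7.55·7.15·1.05) = 29.8787
r = Area/s = 29.8787/15.75 = 1.897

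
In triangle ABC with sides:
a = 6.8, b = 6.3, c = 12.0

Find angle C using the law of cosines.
cos(C) = (a² + b² - c²)/(2ab)
cos(C) = (6.8² + 6.3² - 12.0²)/(2·6.8·6.3) = -58.07/85.68 = -0.677754
C = arccos(-0.677754) = 132.7°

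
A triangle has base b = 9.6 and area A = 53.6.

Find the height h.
A = ½bh  →  h = 2A/b
h = 2·53.6/9.6 = 11.17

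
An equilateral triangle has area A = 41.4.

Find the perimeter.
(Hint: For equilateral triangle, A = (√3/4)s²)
A = (√3/4)s²  →  s² = 4A/√3 = 4·41.4/√3 = 95.6092
s = 9.778
Perimeter = 3s = 29.33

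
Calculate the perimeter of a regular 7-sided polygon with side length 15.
Perimeter = number of sides * side length
Perimeter = 7 * 15
Perimeter = 105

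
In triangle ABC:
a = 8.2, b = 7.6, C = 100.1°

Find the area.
Using A = ½ab·sin(C):
A = ½·8.2·7.6·sin(100.1°) = ½·62.32·0.984503 = 30.68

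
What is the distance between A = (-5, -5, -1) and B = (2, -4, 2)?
d = √[(7)² + (1)² + (3)²] = √59 = 7.681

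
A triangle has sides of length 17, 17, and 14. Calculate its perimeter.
Perimeter = sum of all sides
Perimeter = 17 + 17 + 14
Perimeter = 48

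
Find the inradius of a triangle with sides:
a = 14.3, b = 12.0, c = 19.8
s = (a+b+c)/2 = (14.3+12.0+19.8)/2 = 23.05
Area = √(s(s-a)(s-b)(s-c)) = √(23.05·8.75·11.05·3.25) = 85.1064
r = Area/s = 85.1064/23.05 = 3.692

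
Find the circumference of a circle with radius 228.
Circumference = 2 * pi * r
Circumference = 2 * pi * 228
Circumference = 1432.57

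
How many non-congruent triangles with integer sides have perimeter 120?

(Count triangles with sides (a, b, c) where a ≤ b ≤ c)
With a ≤ b ≤ c and a + b + c = 120, the triangle inequality a + b > c gives c < 120/2, so c ≤ 59.
Iterate a from 1 to ⌊p/3⌋ = 40; for each a, b ranges from a to ⌊(p−a)/2⌋ with c = p − a − b, keeping only c ≥ b.
Triples: (2, 59, 59), (3, 58, 59), (4, 57, 59), …
Count = 300 triangles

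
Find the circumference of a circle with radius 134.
Circumference = 2 * pi * r
Circumference = 2 * pi * 134
Circumference = 841.95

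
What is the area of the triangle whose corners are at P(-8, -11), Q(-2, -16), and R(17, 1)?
Using the coordinate formula: Area = (1/2)|x₁(y₂-y₃) + x₂(y₃-y₁) + x₃(y₁-y₂)|
Area = (1/2)|(-8)((-16)-1) + (-2)(1-(-11)) + 17((-11)-(-16))|
Area = (1/2)|(-8)*(-17) + (-2)*12 + 17*5|
Area = (1/2)|136 + (-24) + 85|
Area = (1/2)*197 = 98.50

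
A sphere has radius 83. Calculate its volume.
Volume = (4/3) * pi * r³
Volume = (4/3) * pi * 83³
Volume = (4/3) * pi * 571787
Volume = 2395095.78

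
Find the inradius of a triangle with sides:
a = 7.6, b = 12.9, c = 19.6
s = (a+b+c)/2 = (7.6+12.9+19.6)/2 = 20.05
Area = √(s(s-a)(s-b)(s-c)) = √(20.05·12.45·7.15·0.45) = 28.3401
r = Area/s = 28.3401/20.05 = 1.413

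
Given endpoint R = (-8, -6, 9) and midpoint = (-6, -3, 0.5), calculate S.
S = (2×(-6) - (-8), 2×(-3) - (-6), 2×0.5 - 9) = (-4, 0, -8)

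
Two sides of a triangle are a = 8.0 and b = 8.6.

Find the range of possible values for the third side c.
By the triangle inequality: |a - b| < c < a + b
|8.0 - 8.6| < c < 8.0 + 8.6
0.6 < c < 16.6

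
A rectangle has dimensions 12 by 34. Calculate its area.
Area = length * width
Area = 12 * 34
Area = 408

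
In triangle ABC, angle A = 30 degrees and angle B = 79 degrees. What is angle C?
Sum of angles in a triangle = 180 degrees
Third angle = 180 - 30 - 79
Third angle = 71 degrees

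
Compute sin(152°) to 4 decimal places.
sin(152 degrees) = 0.4695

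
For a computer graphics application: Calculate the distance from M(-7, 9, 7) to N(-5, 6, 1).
d = √[(2)² + (-3)² + (-6)²] = √49 = 7.0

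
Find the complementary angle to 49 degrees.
Complementary angles sum to 90 degrees.
Other angle = 90 - 49
Other angle = 41 degrees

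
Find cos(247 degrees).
cos(247 degrees) = -0.3907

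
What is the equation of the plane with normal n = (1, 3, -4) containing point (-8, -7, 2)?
d = n·P = (1)(-8) + (3)(-7) + (-4)(2) = -37
Plane: x + 3y - 4z = -37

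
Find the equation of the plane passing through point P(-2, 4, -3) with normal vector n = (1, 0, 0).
d = n·P = (1)(-2) + (0)(4) + (0)(-3) = -2
Plane: x = -2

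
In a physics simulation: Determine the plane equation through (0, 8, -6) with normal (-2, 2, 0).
d = n·P = (-2)(0) + (2)(8) + (0)(-6) = 16
Plane: -2x + 2y = 16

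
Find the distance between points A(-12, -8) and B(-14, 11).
Using the distance formula: d = sqrt((x₂-x₁)² + (y₂-y₁)²)
dx = (-14) - (-12) = -2
dy = 11 - (-8) = 19
d = sqrt((-2)² + 19²) = sqrt(4 + 361) = sqrt(365) = 19.10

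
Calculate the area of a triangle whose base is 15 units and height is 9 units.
Area = (1/2) * base * height
Area = (1/2) * 15 * 9
Area = 67.50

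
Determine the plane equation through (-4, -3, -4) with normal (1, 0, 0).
d = n·P = (1)(-4) + (0)(-3) + (0)(-4) = -4
Plane: x = -4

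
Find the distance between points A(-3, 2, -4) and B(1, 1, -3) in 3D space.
d = √[(4)² + (-1)² + (1)²] = √18 = 4.243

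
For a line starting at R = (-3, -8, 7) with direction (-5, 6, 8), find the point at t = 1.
P(1) = (-3 + (-5)(1), -8 + 6(1), 7 + 8(1)) = (-8, -2, 15)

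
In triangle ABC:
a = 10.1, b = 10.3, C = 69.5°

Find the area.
Using A = ½ab·sin(C):
A = ½·10.1·10.3·sin(69.5°) = ½·104.03·0.936672 = 48.72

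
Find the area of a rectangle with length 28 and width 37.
Area = length * width
Area = 28 * 37
Area = 1036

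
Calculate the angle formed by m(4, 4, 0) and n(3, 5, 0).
m·n = 32, |m|² = 32, |n|² = 34
cos θ = 32/√1088 ≈ 0.9701
θ ≈ 14.04°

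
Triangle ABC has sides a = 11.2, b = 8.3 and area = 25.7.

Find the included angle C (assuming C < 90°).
Area = ½ab·sin(C)  →  sin(C) = 2·Area/(ab)
sin(C) = 2·25.7/(11.2·8.3) = 0.552926
C = arcsin(0.552926) = 33.57°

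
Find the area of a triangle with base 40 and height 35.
Area = (1/2) * base * height
Area = (1/2) * 40 * 35
Area = 700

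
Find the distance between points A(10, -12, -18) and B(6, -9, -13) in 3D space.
d = √[(-4)² + (3)² + (5)²] = √50 = 7.071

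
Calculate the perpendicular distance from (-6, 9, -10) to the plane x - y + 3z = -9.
d = |1(-6) + (-1)(9) + 3(-10) - (-9)| / √(1² + (-1)² + 3²) = 36/√11 = 10.85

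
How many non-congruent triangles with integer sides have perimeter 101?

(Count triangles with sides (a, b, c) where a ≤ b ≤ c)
With a ≤ b ≤ c and a + b + c = 101, the triangle inequality a + b > c gives c < 101/2, so c ≤ 50.
Iterate a from 1 to ⌊p/3⌋ = 33; for each a, b ranges from a to ⌊(p−a)/2⌋ with c = p − a − b, keeping only c ≥ b.
Triples: (1, 50, 50), (2, 49, 50), (3, 48, 50), …
Count = 225 triangles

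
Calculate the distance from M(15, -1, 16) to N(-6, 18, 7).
d = √[(-21)² + (19)² + (-9)²] = √883 = 29.72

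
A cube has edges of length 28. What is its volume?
Volume = s³
Volume = 28³
Volume = 21952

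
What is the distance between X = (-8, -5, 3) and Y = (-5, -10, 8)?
d = √[(3)² + (-5)² + (5)²] = √59 = 7.681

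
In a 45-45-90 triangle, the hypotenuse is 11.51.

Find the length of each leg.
In a 45-45-90 triangle, hypotenuse = leg·√2  →  leg = hypotenuse/√2
leg = 11.51/√2 = 8.139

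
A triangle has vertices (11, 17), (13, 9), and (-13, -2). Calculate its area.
Using the coordinate formula: Area = (1/2)|x₁(y₂-y₃) + x₂(y₃-y₁) + x₃(y₁-y₂)|
Area = (1/2)|11(9-(-2)) + 13((-2)-17) + (-13)(17-9)|
Area = (1/2)|11*11 + 13*(-19) + (-13)*8|
Area = (1/2)|121 + (-247) + (-104)|
Area = (1/2)*230 = 115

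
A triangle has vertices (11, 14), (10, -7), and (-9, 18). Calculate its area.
Using the coordinate formula: Area = (1/2)|x₁(y₂-y₃) + x₂(y₃-y₁) + x₃(y₁-y₂)|
Area = (1/2)|11((-7)-18) + 10(18-14) + (-9)(14-(-7))|
Area = (1/2)|11*(-25) + 10*4 + (-9)*21|
Area = (1/2)|(-275) + 40 + (-189)|
Area = (1/2)*424 = 212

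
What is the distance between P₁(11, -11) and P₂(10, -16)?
Using the distance formula: d = sqrt((x₂-x₁)² + (y₂-y₁)²)
dx = 10 - 11 = -1
dy = (-16) - (-11) = -5
d = sqrt((-1)² + (-5)²) = sqrt(1 + 25) = sqrt(26) = 5.10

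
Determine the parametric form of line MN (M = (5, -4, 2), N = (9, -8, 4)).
Direction vector d = N - M = (4, -4, 2)
x = 5 + 4t, y = -4 - 4t, z = 2 + 2t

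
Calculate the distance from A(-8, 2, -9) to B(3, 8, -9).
d = √[(11)² + (6)² + (0)²] = √157 = 12.53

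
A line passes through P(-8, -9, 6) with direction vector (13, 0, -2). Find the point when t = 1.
P(1) = (-8 + 13(1), -9 + 0(1), 6 + (-2)(1)) = (5, -9, 4)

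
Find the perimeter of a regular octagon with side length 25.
Perimeter = number of sides * side length
Perimeter = 8 * 25
Perimeter = 200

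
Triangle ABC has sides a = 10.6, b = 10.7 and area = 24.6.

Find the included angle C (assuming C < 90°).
Area = ½ab·sin(C)  →  sin(C) = 2·Area/(ab)
sin(C) = 2·24.6/(10.6·10.7) = 0.433786
C = arcsin(0.433786) = 25.71°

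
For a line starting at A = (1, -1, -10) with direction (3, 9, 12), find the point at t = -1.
P(-1) = (1 + 3(-1), -1 + 9(-1), -10 + 12(-1)) = (-2, -10, -22)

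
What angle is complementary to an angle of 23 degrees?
Complementary angles sum to 90 degrees.
Other angle = 90 - 23
Other angle = 67 degrees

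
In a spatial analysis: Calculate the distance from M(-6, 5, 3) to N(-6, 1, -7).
d = √[(0)² + (-4)² + (-10)²] = √116 = 10.77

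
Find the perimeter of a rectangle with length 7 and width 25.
Perimeter = 2 * (length + width)
Perimeter = 2 * (7 + 25)
Perimeter = 2 * 32
Perimeter = 64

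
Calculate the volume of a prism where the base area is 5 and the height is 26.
Volume = base area * height
Volume = 5 * 26
Volume = 130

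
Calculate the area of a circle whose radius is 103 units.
Area = pi * r²
Area = pi * 103²
Area = pi * 10609
Area = 33329.16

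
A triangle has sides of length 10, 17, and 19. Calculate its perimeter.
Perimeter = sum of all sides
Perimeter = 10 + 17 + 19
Perimeter = 46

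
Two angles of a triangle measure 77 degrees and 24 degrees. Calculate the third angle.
Sum of angles in a triangle = 180 degrees
Third angle = 180 - 77 - 24
Third angle = 79 degrees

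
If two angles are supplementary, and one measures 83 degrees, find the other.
Supplementary angles sum to 180 degrees.
Other angle = 180 - 83
Other angle = 97 degrees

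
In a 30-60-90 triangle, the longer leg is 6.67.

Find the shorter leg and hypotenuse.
In a 30-60-90 triangle, sides are in ratio 1 : √3 : 2.
Long leg = short leg·√3  →  short leg = 6.67/√3 = 3.851
Hypotenuse = 2·(short leg) = 2·6.67/√3 = 7.702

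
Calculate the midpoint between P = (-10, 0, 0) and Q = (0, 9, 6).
Midpoint = ((-10+0)/2, (0+9)/2, (0+6)/2) = (-5, 4.5, 3)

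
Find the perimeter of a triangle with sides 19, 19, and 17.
Perimeter = sum of all sides
Perimeter = 19 + 19 + 17
Perimeter = 55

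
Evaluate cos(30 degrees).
cos(30 degrees) = sqrt(3)/2
Decimal approximation: 0.866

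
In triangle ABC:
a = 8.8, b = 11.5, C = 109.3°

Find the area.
Using A = ½ab·sin(C):
A = ½·8.8·11.5·sin(109.3°) = ½·101.2·0.943801 = 47.76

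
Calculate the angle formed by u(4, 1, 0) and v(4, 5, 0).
u·v = 21, |u|² = 17, |v|² = 41
cos θ = 21/√697 ≈ 0.7954
θ ≈ 37.3°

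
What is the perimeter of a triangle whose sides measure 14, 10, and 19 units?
Perimeter = sum of all sides
Perimeter = 14 + 10 + 19
Perimeter = 43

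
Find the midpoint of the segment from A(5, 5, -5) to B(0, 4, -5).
Midpoint = ((5+0)/2, (5+4)/2, (-5-5)/2) = (2.5, 4.5, -5)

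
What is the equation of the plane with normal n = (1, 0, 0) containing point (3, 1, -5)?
d = n·P = (1)(3) + (0)(1) + (0)(-5) = 3
Plane: x = 3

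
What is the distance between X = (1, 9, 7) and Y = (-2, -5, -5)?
d = √[(-3)² + (-14)² + (-12)²] = √349 = 18.68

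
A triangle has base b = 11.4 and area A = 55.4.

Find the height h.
A = ½bh  →  h = 2A/b
h = 2·55.4/11.4 = 9.719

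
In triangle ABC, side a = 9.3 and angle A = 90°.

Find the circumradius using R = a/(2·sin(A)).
R = a/(2·sin(A)) = 9.3/(2·sin(90°))
R = 9.3/(2·1.000000) = 9.3/2.000000 = 4.65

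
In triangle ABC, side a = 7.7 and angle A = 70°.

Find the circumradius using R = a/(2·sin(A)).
R = a/(2·sin(A)) = 7.7/(2·sin(70°))
R = 7.7/(2·0.939693) = 7.7/1.879385 = 4.097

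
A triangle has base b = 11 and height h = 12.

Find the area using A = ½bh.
A = ½·11·12 = 66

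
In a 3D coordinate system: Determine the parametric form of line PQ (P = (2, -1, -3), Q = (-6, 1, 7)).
Direction vector d = Q - P = (-8, 2, 10)
x = 2 - 8t, y = -1 + 2t, z = -3 + 10t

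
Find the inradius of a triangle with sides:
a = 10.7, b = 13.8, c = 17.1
s = (a+b+c)/2 = (10.7+13.8+17.1)/2 = 20.8
Area = √(s(s-a)(s-b)(s-c)) = √(20.8·10.1·7·3.7) = 73.7636
r = Area/s = 73.7636/20.8 = 3.546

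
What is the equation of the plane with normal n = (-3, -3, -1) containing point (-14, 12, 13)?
d = n·P = (-3)(-14) + (-3)(12) + (-1)(13) = -7
Plane: -3x - 3y - z = -7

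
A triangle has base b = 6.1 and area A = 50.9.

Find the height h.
A = ½bh  →  h = 2A/b
h = 2·50.9/6.1 = 16.69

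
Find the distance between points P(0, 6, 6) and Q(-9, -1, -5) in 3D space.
d = √[(-9)² + (-7)² + (-11)²] = √251 = 15.84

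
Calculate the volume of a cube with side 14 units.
Volume = s³
Volume = 14³
Volume = 2744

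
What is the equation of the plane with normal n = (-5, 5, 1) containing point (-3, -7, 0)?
d = n·P = (-5)(-3) + (5)(-7) + (1)(0) = -20
Plane: -5x + 5y + z = -20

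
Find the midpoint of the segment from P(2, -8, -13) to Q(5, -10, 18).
Midpoint = ((2+5)/2, (-8-10)/2, (-13+18)/2) = (3.5, -9, 2.5)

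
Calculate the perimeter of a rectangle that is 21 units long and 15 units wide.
Perimeter = 2 * (length + width)
Perimeter = 2 * (21 + 15)
Perimeter = 2 * 36
Perimeter = 72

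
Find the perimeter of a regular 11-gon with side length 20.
Perimeter = number of sides * side length
Perimeter = 11 * 20
Perimeter = 220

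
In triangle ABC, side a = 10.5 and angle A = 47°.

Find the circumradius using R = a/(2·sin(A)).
R = a/(2·sin(A)) = 10.5/(2·sin(47°))
R = 10.5/(2·0.731354) = 10.5/1.462707 = 7.178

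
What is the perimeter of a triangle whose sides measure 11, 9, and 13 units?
Perimeter = sum of all sides
Perimeter = 11 + 9 + 13
Perimeter = 33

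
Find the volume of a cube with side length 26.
Volume = s³
Volume = 26³
Volume = 17576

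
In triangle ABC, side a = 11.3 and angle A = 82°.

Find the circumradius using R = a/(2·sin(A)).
R = a/(2·sin(A)) = 11.3/(2·sin(82°))
R = 11.3/(2·0.990268) = 11.3/1.980536 = 5.706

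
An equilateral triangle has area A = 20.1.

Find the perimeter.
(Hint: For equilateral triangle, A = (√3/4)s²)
A = (√3/4)s²  →  s² = 4A/√3 = 4·20.1/√3 = 46.419
s = 6.81315
Perimeter = 3s = 20.44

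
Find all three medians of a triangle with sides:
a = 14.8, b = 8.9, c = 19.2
Using m_x = ½√(2y² + 2z² - x²):
m_a = ½√(2·8.9² + 2·19.2² - 14.8²) = ½√676.66 = 13.01
m_b = ½√(2·14.8² + 2·19.2² - 8.9²) = ½√1096.15 = 16.55
m_c = ½√(2·14.8² + 2·8.9² - 19.2²) = ½√227.86 = 7.548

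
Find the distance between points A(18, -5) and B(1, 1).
Using the distance formula: d = sqrt((x₂-x₁)² + (y₂-y₁)²)
dx = 1 - 18 = -17
dy = 1 - (-5) = 6
d = sqrt((-17)² + 6²) = sqrt(289 + 36) = sqrt(325) = 18.03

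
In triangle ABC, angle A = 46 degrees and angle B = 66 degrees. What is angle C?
Sum of angles in a triangle = 180 degrees
Third angle = 180 - 46 - 66
Third angle = 68 degrees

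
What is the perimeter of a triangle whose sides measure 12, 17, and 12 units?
Perimeter = sum of all sides
Perimeter = 12 + 17 + 12
Perimeter = 41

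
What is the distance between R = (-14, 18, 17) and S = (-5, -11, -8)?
d = √[(9)² + (-29)² + (-25)²] = √1547 = 39.33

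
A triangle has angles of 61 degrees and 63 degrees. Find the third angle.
Sum of angles in a triangle = 180 degrees
Third angle = 180 - 61 - 63
Third angle = 56 degrees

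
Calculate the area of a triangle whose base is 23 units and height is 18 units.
Area = (1/2) * base * height
Area = (1/2) * 23 * 18
Area = 207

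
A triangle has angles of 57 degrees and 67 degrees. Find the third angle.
Sum of angles in a triangle = 180 degrees
Third angle = 180 - 57 - 67
Third angle = 56 degrees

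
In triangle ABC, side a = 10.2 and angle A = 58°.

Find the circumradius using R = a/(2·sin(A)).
R = a/(2·sin(A)) = 10.2/(2·sin(58°))
R = 10.2/(2·0.848048) = 10.2/1.696096 = 6.014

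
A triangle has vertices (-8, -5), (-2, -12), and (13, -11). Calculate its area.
Using the coordinate formula: Area = (1/2)|x₁(y₂-y₃) + x₂(y₃-y₁) + x₃(y₁-y₂)|
Area = (1/2)|(-8)((-12)-(-11)) + (-2)((-11)-(-5)) + 13((-5)-(-12))|
Area = (1/2)|(-8)*(-1) + (-2)*(-6) + 13*7|
Area = (1/2)|8 + 12 + 91|
Area = (1/2)*111 = 55.50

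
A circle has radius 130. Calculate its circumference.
Circumference = 2 * pi * r
Circumference = 2 * pi * 130
Circumference = 816.81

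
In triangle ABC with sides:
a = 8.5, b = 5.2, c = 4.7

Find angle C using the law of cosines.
cos(C) = (a² + b² - c²)/(2ab)
cos(C) = (8.5² + 5.2² - 4.7²)/(2·8.5·5.2) = 77.2/88.4 = 0.873303
C = arccos(0.873303) = 29.16°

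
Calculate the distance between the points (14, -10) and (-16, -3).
Using the distance formula: d = sqrt((x₂-x₁)² + (y₂-y₁)²)
dx = (-16) - 14 = -30
dy = (-3) - (-10) = 7
d = sqrt((-30)² + 7²) = sqrt(900 + 49) = sqrt(949) = 30.81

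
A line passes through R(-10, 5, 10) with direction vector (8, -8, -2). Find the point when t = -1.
P(-1) = (-10 + 8(-1), 5 + (-8)(-1), 10 + (-2)(-1)) = (-18, 13, 12)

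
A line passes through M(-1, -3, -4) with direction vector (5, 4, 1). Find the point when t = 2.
P(2) = (-1 + 5(2), -3 + 4(2), -4 + 1(2)) = (9, 5, -2)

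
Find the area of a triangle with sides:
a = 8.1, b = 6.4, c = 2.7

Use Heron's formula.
s = (a+b+c)/2 = (8.1+6.4+2.7)/2 = 8.6
A = √(s(s-a)(s-b)(s-c)) = √(8.6·0.5·2.2·5.9)
A = √55.814 = 7.471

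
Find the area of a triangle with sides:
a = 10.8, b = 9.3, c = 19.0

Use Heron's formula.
s = (a+b+c)/2 = (10.8+9.3+19.0)/2 = 19.55
A = √(s(s-a)(s-b)(s-c)) = √(19.55·8.75·10.25·0.55)
A = √964.365 = 31.05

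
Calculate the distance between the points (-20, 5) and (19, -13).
Using the distance formula: d = sqrt((x₂-x₁)² + (y₂-y₁)²)
dx = 19 - (-20) = 39
dy = (-13) - 5 = -18
d = sqrt(39² + (-18)²) = sqrt(1521 + 324) = sqrt(1845) = 42.95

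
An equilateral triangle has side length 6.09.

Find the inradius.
For an equilateral triangle, r = s/(2√3) where s is the side.
r = 6.09/(2√3) = 6.09/3.464102 = 1.758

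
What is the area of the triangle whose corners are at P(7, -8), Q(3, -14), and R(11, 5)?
Using the coordinate formula: Area = (1/2)|x₁(y₂-y₃) + x₂(y₃-y₁) + x₃(y₁-y₂)|
Area = (1/2)|7((-14)-5) + 3(5-(-8)) + 11((-8)-(-14))|
Area = (1/2)|7*(-19) + 3*13 + 11*6|
Area = (1/2)|(-133) + 39 + 66|
Area = (1/2)*28 = 14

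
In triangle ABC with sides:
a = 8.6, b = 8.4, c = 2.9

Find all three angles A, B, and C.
By the law of cosines:
cos(A) = (b² + c² - a²)/(2bc) = 0.102833  →  A = 84.1°
cos(B) = (a² + c² - b²)/(2ac) = 0.236768  →  B = 76.3°
cos(C) = (a² + b² - c²)/(2ab) = 0.942068  →  C = 19.6°
Check: A + B + C = 180.0° ✓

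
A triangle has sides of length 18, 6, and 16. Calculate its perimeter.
Perimeter = sum of all sides
Perimeter = 18 + 6 + 16
Perimeter = 40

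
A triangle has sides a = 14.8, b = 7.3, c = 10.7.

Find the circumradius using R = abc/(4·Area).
s = (a+b+c)/2 = 16.4
Area = √(s(s-a)(s-b)(s-c)) = √(16.4·1.6·9.1·5.7) = 36.8927
R = abc/(4·Area) = (14.8·7.3·10.7)/(4·36.8927) = 1156.028/147.5708 = 7.834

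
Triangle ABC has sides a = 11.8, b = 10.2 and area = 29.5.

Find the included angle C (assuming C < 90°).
Area = ½ab·sin(C)  →  sin(C) = 2·Area/(ab)
sin(C) = 2·29.5/(11.8·10.2) = 0.490196
C = arcsin(0.490196) = 29.35°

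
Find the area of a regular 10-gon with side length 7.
For a regular 10-gon with side length s = 7:
Apothem a = s / (2*tan(pi/10)) = 7 / (2*tan(pi/10)) ≈ 10.7719
Perimeter P = 10 * 7 = 70
Area = (1/2) * P * a = (1/2) * 70 * 10.7719 = 377.02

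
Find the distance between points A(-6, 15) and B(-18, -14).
Using the distance formula: d = sqrt((x₂-x₁)² + (y₂-y₁)²)
dx = (-18) - (-6) = -12
dy = (-14) - 15 = -29
d = sqrt((-12)² + (-29)²) = sqrt(144 + 841) = sqrt(985) = 31.38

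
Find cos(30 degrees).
cos(30 degrees) = sqrt(3)/2
Decimal approximation: 0.866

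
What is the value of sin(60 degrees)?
sin(60 degrees) = sqrt(3)/2
Decimal approximation: 0.866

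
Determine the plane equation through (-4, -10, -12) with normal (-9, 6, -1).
d = n·P = (-9)(-4) + (6)(-10) + (-1)(-12) = -12
Plane: -9x + 6y - z = -12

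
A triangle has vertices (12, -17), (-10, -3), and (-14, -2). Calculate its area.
Using the coordinate formula: Area = (1/2)|x₁(y₂-y₃) + x₂(y₃-y₁) + x₃(y₁-y₂)|
Area = (1/2)|12((-3)-(-2)) + (-10)((-2)-(-17)) + (-14)((-17)-(-3))|
Area = (1/2)|12*(-1) + (-10)*15 + (-14)*(-14)|
Area = (1/2)|(-12) + (-150) + 196|
Area = (1/2)*34 = 17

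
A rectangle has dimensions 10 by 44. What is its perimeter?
Perimeter = 2 * (length + width)
Perimeter = 2 * (10 + 44)
Perimeter = 2 * 54
Perimeter = 108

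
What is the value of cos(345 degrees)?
cos(345 degrees) = 0.9659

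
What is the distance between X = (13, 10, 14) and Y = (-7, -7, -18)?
d = √[(-20)² + (-17)² + (-32)²] = √1713 = 41.39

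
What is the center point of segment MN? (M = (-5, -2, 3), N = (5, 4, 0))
Midpoint = ((-5+5)/2, (-2+4)/2, (3+0)/2) = (0, 1, 1.5)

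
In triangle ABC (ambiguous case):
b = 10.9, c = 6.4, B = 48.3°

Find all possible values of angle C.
sin(C)/c = sin(B)/b  →  sin(C) = c·sin(B)/b = 6.4·sin(48.3°)/10.9 = 0.438393
C₁ = arcsin(0.438393) = 26°,  C₂ = 180° - C₁ = 154°
Check C₂: A = 180° - 48.3° - 154° = -22.3° ≤ 0, rejected
C = 26° (one solution)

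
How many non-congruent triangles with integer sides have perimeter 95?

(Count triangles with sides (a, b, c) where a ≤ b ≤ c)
With a ≤ b ≤ c and a + b + c = 95, the triangle inequality a + b > c gives c < 95/2, so c ≤ 47.
Iterate a from 1 to ⌊p/3⌋ = 31; for each a, b ranges from a to ⌊(p−a)/2⌋ with c = p − a − b, keeping only c ≥ b.
Triples: (1, 47, 47), (2, 46, 47), (3, 45, 47), …
Count = 200 triangles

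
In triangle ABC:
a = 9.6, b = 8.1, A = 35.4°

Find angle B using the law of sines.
sin(B)/b = sin(A)/a
sin(B) = b·sin(A)/a = 8.1·sin(35.4°)/9.6 = 0.488768
B = arcsin(0.488768) = 29.26°  (b ≤ a, so B ≤ A and the acute solution is unique)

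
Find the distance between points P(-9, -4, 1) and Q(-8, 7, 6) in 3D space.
d = √[(1)² + (11)² + (5)²] = √147 = 12.12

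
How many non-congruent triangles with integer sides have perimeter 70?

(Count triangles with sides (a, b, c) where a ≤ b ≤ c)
With a ≤ b ≤ c and a + b + c = 70, the triangle inequality a + b > c gives c < 70/2, so c ≤ 34.
Iterate a from 1 to ⌊p/3⌋ = 23; for each a, b ranges from a to ⌊(p−a)/2⌋ with c = p − a − b, keeping only c ≥ b.
Triples: (2, 34, 34), (3, 33, 34), (4, 32, 34), …
Count = 102 triangles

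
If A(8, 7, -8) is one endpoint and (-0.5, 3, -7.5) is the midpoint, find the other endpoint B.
B = (2×(-0.5) - 8, 2×3 - 7, 2×(-7.5) - (-8)) = (-9, -1, -7)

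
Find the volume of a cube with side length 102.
Volume = s³
Volume = 102³
Volume = 1061208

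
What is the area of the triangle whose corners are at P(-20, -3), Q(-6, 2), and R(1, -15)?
Using the coordinate formula: Area = (1/2)|x₁(y₂-y₃) + x₂(y₃-y₁) + x₃(y₁-y₂)|
Area = (1/2)|(-20)(2-(-15)) + (-6)((-15)-(-3)) + 1((-3)-2)|
Area = (1/2)|(-20)*17 + (-6)*(-12) + 1*(-5)|
Area = (1/2)|(-340) + 72 + (-5)|
Area = (1/2)*273 = 136.50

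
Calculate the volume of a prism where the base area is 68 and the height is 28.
Volume = base area * height
Volume = 68 * 28
Volume = 1904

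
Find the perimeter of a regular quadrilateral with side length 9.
Perimeter = number of sides * side length
Perimeter = 4 * 9
Perimeter = 36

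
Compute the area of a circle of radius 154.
Area = pi * r²
Area = pi * 154²
Area = pi * 23716
Area = 74506.01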